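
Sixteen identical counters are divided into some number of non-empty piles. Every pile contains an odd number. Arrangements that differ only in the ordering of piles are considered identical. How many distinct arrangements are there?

32

A partial list (first 12 by largest part):
15+1
13+3
13+1+1+1
11+5
11+3+1+1
11+1+1+1+1+1
9+7
9+5+1+1
9+3+3+1
9+3+1+1+1+1
9+1+1+1+1+1+1+1
7+7+1+1
…and 20 more, for 32 total.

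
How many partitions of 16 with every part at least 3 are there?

The partitions of 16 that satisfy the conditions:
16
3 + 13
4 + 12
5 + 11
6 + 10
3 + 3 + 10
7 + 9
3 + 4 + 9
8 + 8
3 + 5 + 8
4 + 4 + 8
3 + 6 + 7
4 + 5 + 7
3 + 3 + 3 + 7
4 + 6 + 6
5 + 5 + 6
3 + 3 + 4 + 6
3 + 3 + 5 + 5
3 + 4 + 4 + 5
4 + 4 + 4 + 4
3 + 3 + 3 + 3 + 4

21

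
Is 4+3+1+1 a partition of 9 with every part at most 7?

The parts sum to 9, and the condition 'no summand exceeds 7' holds.

Yes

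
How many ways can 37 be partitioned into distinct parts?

760

Counting exhaustively, 760 partitions satisfy the conditions.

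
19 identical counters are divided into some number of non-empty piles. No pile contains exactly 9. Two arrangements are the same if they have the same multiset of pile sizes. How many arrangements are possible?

448

Systematic enumeration (by largest part, then next-largest, …) yields 448.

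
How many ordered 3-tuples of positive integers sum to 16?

105

A composition of 16 into 3 positive parts is chosen by placing 2 dividers among the 15 gaps between 16 units: C(15,2) = 105.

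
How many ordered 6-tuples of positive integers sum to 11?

Place 5 bars in the 10 internal gaps of a row of 11 dots: C(10,5) = 252.

252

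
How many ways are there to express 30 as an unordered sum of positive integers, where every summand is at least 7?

Listing the qualifying partitions of 30:
30
7 + 23
8 + 22
9 + 21
10 + 20
11 + 19
12 + 18
13 + 17
14 + 16
7 + 7 + 16
15 + 15
7 + 8 + 15
7 + 9 + 14
8 + 8 + 14
7 + 10 + 13
8 + 9 + 13
7 + 11 + 12
8 + 10 + 12
9 + 9 + 12
8 + 11 + 11
9 + 10 + 11
10 + 10 + 10
7 + 7 + 7 + 9
7 + 7 + 8 + 8
That's 24 in total.

24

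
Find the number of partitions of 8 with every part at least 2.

They are:
8
6, 2
5, 3
4, 4
4, 2, 2
3, 3, 2
2, 2, 2, 2
That's 7 in total.

7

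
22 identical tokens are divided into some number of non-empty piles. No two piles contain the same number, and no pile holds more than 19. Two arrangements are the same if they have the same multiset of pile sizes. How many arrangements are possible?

86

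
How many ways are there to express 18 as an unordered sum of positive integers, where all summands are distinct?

46

There are too many to list fully; the first 12 (by largest part) are:
18
1+17
2+16
3+15
1+2+15
4+14
1+3+14
5+13
1+4+13
2+3+13
6+12
1+5+12
…and 34 more, for 46 total.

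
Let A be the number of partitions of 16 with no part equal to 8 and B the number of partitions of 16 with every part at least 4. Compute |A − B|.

Partitions of 16 with no part equal to 8: 209.
Partitions of 16 with every part at least 4: 11.
|209 − 11| = 198.

198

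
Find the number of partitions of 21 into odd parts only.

76

Direct enumeration gives 76 partitions.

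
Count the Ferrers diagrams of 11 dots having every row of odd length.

12

Enumerating:
11
9 + 1 + 1
7 + 3 + 1
7 + 1 + 1 + 1 + 1
5 + 5 + 1
5 + 3 + 3
5 + 3 + 1 + 1 + 1
5 + 1 + 1 + 1 + 1 + 1 + 1
3 + 3 + 3 + 1 + 1
3 + 3 + 1 + 1 + 1 + 1 + 1
3 + 1 + 1 + 1 + 1 + 1 + 1 + 1 + 1
1 + 1 + 1 + 1 + 1 + 1 + 1 + 1 + 1 + 1 + 1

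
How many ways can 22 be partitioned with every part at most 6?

391

A full systematic count gives 391.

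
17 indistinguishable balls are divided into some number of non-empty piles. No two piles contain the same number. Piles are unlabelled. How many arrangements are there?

38

There are too many to list fully; the first 12 (by largest part) are:
17
16, 1
15, 2
14, 3
14, 2, 1
13, 4
13, 3, 1
12, 5
12, 4, 1
12, 3, 2
11, 6
11, 5, 1
…and 26 more, for 38 total.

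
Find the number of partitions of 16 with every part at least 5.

They are:
16
5, 11
6, 10
7, 9
8, 8
5, 5, 6
Counting gives 6.

6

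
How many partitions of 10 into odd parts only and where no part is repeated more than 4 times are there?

7

Enumerating:
1,9
3,7
1,1,1,7
5,5
1,1,3,5
1,3,3,3
1,1,1,1,3,3
That's 7 in total.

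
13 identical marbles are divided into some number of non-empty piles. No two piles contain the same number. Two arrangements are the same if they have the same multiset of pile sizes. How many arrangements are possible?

18

Listing the qualifying partitions of 13:
13
12, 1
11, 2
10, 3
10, 2, 1
9, 4
9, 3, 1
8, 5
8, 4, 1
8, 3, 2
7, 6
7, 5, 1
7, 4, 2
7, 3, 2, 1
6, 5, 2
6, 4, 3
6, 4, 2, 1
5, 4, 3, 1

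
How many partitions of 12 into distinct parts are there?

Listing the qualifying partitions of 12:
12
11,1
10,2
9,3
9,2,1
8,4
8,3,1
7,5
7,4,1
7,3,2
6,5,1
6,4,2
6,3,2,1
5,4,3
5,4,2,1

15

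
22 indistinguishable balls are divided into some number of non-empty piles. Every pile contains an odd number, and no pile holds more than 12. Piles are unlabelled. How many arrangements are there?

70

There are too many to list fully; the first 12 (by largest part) are:
11,11
11,9,1,1
11,7,3,1
11,7,1,1,1,1
11,5,5,1
11,5,3,3
11,5,3,1,1,1
11,5,1,1,1,1,1,1
11,3,3,3,1,1
11,3,3,1,1,1,1,1
11,3,1,1,1,1,1,1,1,1
11,1,1,1,1,1,1,1,1,1,1,1
…and 58 more, for 70 total.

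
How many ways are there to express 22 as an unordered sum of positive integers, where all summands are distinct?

Enumerating by decreasing first part gives 89 partitions in all.

89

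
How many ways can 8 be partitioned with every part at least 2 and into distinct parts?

3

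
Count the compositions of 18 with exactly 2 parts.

17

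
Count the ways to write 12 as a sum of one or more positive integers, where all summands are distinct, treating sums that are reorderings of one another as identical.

15

Enumerating:
12
11+1
10+2
9+3
9+2+1
8+4
8+3+1
7+5
7+4+1
7+3+2
6+5+1
6+4+2
6+3+2+1
5+4+3
5+4+2+1
That's 15 in total.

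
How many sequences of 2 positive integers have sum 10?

9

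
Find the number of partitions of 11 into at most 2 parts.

6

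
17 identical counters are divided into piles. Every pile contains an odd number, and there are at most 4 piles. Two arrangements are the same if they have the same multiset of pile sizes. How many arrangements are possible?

9

The partitions of 17 that satisfy the conditions:
17
15 + 1 + 1
13 + 3 + 1
11 + 5 + 1
11 + 3 + 3
9 + 7 + 1
9 + 5 + 3
7 + 7 + 3
7 + 5 + 5
That's 9 in total.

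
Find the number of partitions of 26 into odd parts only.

165

Enumerating by decreasing first part gives 165 partitions in all.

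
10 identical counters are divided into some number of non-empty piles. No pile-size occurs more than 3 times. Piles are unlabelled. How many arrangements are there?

29

There are too many to list fully; the first 12 (by largest part) are:
10
1, 9
2, 8
1, 1, 8
3, 7
1, 2, 7
1, 1, 1, 7
4, 6
1, 3, 6
2, 2, 6
1, 1, 2, 6
5, 5
…and 17 more, for 29 total.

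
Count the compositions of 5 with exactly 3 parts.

Place 2 bars in the 4 internal gaps of a row of 5 dots: C(4,2) = 6.

6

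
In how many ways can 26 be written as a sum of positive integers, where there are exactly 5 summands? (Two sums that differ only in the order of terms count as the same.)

Direct enumeration gives 221 partitions.

221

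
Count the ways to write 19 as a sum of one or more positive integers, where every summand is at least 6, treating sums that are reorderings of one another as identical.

6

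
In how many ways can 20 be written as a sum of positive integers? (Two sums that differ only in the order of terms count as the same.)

Systematic enumeration (by largest part, then next-largest, …) yields 627.

627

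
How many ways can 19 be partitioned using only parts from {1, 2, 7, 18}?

Listing the qualifying partitions of 19:
18,1
7,7,2,2,1
7,7,2,1,1,1
7,7,1,1,1,1,1
7,2,2,2,2,2,2
7,2,2,2,2,2,1,1
7,2,2,2,2,1,1,1,1
7,2,2,2,1,1,1,1,1,1
7,2,2,1,1,1,1,1,1,1,1
7,2,1,1,1,1,1,1,1,1,1,1
7,1,1,1,1,1,1,1,1,1,1,1,1
2,2,2,2,2,2,2,2,2,1
2,2,2,2,2,2,2,2,1,1,1
2,2,2,2,2,2,2,1,1,1,1,1
2,2,2,2,2,2,1,1,1,1,1,1,1
2,2,2,2,2,1,1,1,1,1,1,1,1,1
2,2,2,2,1,1,1,1,1,1,1,1,1,1,1
2,2,2,1,1,1,1,1,1,1,1,1,1,1,1,1
2,2,1,1,1,1,1,1,1,1,1,1,1,1,1,1,1
2,1,1,1,1,1,1,1,1,1,1,1,1,1,1,1,1,1
1,1,1,1,1,1,1,1,1,1,1,1,1,1,1,1,1,1,1

21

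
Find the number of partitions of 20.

Enumerating by decreasing first part gives 627 partitions in all.

627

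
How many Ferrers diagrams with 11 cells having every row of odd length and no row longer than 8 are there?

They are:
7+3+1
7+1+1+1+1
5+5+1
5+3+3
5+3+1+1+1
5+1+1+1+1+1+1
3+3+3+1+1
3+3+1+1+1+1+1
3+1+1+1+1+1+1+1+1
1+1+1+1+1+1+1+1+1+1+1
That's 10 in total.

10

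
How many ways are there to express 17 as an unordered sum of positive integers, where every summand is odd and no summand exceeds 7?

The partitions of 17 that satisfy the conditions:
3, 7, 7
1, 1, 1, 7, 7
5, 5, 7
1, 1, 3, 5, 7
1, 1, 1, 1, 1, 5, 7
1, 3, 3, 3, 7
1, 1, 1, 1, 3, 3, 7
1, 1, 1, 1, 1, 1, 1, 3, 7
1, 1, 1, 1, 1, 1, 1, 1, 1, 1, 7
1, 1, 5, 5, 5
1, 3, 3, 5, 5
1, 1, 1, 1, 3, 5, 5
1, 1, 1, 1, 1, 1, 1, 5, 5
3, 3, 3, 3, 5
1, 1, 1, 3, 3, 3, 5
1, 1, 1, 1, 1, 1, 3, 3, 5
1, 1, 1, 1, 1, 1, 1, 1, 1, 3, 5
1, 1, 1, 1, 1, 1, 1, 1, 1, 1, 1, 1, 5
1, 1, 3, 3, 3, 3, 3
1, 1, 1, 1, 1, 3, 3, 3, 3
1, 1, 1, 1, 1, 1, 1, 1, 3, 3, 3
1, 1, 1, 1, 1, 1, 1, 1, 1, 1, 1, 3, 3
1, 1, 1, 1, 1, 1, 1, 1, 1, 1, 1, 1, 1, 1, 3
1, 1, 1, 1, 1, 1, 1, 1, 1, 1, 1, 1, 1, 1, 1, 1, 1

24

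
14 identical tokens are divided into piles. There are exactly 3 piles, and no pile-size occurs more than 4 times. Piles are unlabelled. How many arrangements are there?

Listing the qualifying partitions of 14:
12+1+1
11+2+1
10+3+1
10+2+2
9+4+1
9+3+2
8+5+1
8+4+2
8+3+3
7+6+1
7+5+2
7+4+3
6+6+2
6+5+3
6+4+4
5+5+4

16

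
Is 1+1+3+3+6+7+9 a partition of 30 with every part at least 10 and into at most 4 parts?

No

The parts sum to 30, and the condition 'every summand is at least 10' is violated.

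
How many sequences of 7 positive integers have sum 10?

84

By stars and bars with positive parts, the count is C(9,6) = 84.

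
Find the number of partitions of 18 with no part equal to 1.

88

Counting exhaustively, 88 partitions satisfy the conditions.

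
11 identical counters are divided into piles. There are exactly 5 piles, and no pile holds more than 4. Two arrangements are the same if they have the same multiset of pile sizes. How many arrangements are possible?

6

Listing the qualifying partitions of 11:
4 + 4 + 1 + 1 + 1
4 + 3 + 2 + 1 + 1
4 + 2 + 2 + 2 + 1
3 + 3 + 3 + 1 + 1
3 + 3 + 2 + 2 + 1
3 + 2 + 2 + 2 + 2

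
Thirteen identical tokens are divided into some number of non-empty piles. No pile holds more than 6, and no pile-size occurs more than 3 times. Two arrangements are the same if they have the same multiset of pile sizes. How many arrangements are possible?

A partial list (first 12 by largest part):
1+6+6
2+5+6
1+1+5+6
3+4+6
1+2+4+6
1+1+1+4+6
1+3+3+6
2+2+3+6
1+1+2+3+6
1+2+2+2+6
1+1+1+2+2+6
3+5+5
…and 26 more, for 38 total.

38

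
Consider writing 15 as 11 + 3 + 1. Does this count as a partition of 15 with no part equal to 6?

The parts sum to 15, and the condition 'no summand equals 6' holds.

Yes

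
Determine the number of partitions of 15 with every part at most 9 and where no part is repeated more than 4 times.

109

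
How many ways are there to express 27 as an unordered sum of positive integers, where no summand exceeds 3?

Enumerating by decreasing first part gives 75 partitions in all.

75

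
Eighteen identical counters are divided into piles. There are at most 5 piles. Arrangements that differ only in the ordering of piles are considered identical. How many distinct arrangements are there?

A full systematic count gives 141.

141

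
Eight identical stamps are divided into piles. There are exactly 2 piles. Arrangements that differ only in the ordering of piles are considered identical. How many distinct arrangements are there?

4

The partitions of 8 that satisfy the conditions:
7 + 1
6 + 2
5 + 3
4 + 4
Counting gives 4.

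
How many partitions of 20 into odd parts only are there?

A partial list (first 12 by largest part):
1,19
3,17
1,1,1,17
5,15
1,1,3,15
1,1,1,1,1,15
7,13
1,1,5,13
1,3,3,13
1,1,1,1,3,13
1,1,1,1,1,1,1,13
9,11
…and 52 more, for 64 total.

64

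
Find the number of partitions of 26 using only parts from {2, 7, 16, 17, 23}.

Listing the qualifying partitions of 26:
17+7+2
16+2+2+2+2+2
7+7+2+2+2+2+2+2
2+2+2+2+2+2+2+2+2+2+2+2+2

4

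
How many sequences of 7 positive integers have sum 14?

A composition of 14 into 7 positive parts is chosen by placing 6 dividers among the 13 gaps between 14 units: C(13,6) = 1716.

1716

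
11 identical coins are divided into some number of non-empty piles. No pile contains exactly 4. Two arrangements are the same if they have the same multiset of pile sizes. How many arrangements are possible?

A partial list (first 12 by largest part):
11
1,10
2,9
1,1,9
3,8
1,2,8
1,1,1,8
1,3,7
2,2,7
1,1,2,7
1,1,1,1,7
5,6
…and 29 more, for 41 total.

41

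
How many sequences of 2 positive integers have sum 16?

Equivalently, choose which 1 of the 15 gaps become plus signs: C(15,1) = 15.

15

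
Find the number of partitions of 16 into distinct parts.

32

A partial list (first 12 by largest part):
16
15 + 1
14 + 2
13 + 3
13 + 2 + 1
12 + 4
12 + 3 + 1
11 + 5
11 + 4 + 1
11 + 3 + 2
10 + 6
10 + 5 + 1
…and 20 more, for 32 total.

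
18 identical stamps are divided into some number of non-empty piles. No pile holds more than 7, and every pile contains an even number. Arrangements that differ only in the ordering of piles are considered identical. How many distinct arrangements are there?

12

They are:
6 + 6 + 6
6 + 6 + 4 + 2
6 + 6 + 2 + 2 + 2
6 + 4 + 4 + 4
6 + 4 + 4 + 2 + 2
6 + 4 + 2 + 2 + 2 + 2
6 + 2 + 2 + 2 + 2 + 2 + 2
4 + 4 + 4 + 4 + 2
4 + 4 + 4 + 2 + 2 + 2
4 + 4 + 2 + 2 + 2 + 2 + 2
4 + 2 + 2 + 2 + 2 + 2 + 2 + 2
2 + 2 + 2 + 2 + 2 + 2 + 2 + 2 + 2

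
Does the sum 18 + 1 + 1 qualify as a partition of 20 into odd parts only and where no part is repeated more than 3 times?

No

The parts sum to 20, and the condition 'every summand is odd' is violated.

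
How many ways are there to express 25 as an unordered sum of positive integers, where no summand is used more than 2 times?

513

Systematic enumeration (by largest part, then next-largest, …) yields 513.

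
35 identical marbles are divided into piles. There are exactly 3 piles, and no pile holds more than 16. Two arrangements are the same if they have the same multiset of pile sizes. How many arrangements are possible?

21

The partitions of 35 that satisfy the conditions:
3, 16, 16
4, 15, 16
5, 14, 16
6, 13, 16
7, 12, 16
8, 11, 16
9, 10, 16
5, 15, 15
6, 14, 15
7, 13, 15
8, 12, 15
9, 11, 15
10, 10, 15
7, 14, 14
8, 13, 14
9, 12, 14
10, 11, 14
9, 13, 13
10, 12, 13
11, 11, 13
11, 12, 12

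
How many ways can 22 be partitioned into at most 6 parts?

391

Direct enumeration gives 391 partitions.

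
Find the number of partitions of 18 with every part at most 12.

Counting exhaustively, 366 partitions satisfy the conditions.

366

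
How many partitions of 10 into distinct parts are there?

10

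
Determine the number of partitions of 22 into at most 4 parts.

Direct enumeration gives 136 partitions.

136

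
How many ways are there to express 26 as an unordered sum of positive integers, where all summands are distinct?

A full systematic count gives 165.

165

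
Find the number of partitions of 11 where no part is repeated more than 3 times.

There are too many to list fully; the first 12 (by largest part) are:
11
10+1
9+2
9+1+1
8+3
8+2+1
8+1+1+1
7+4
7+3+1
7+2+2
7+2+1+1
6+5
…and 26 more, for 38 total.

38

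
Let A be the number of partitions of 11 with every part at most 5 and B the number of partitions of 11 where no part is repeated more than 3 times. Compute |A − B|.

Partitions of 11 with every part at most 5: 37.
Partitions of 11 where no part is repeated more than 3 times: 38.
|37 − 38| = 1.

1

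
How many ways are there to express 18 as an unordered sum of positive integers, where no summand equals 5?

284

Counting exhaustively, 284 partitions satisfy the conditions.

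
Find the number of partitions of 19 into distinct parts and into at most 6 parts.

54

There are too many to list fully; the first 12 (by largest part) are:
19
18 + 1
17 + 2
16 + 3
16 + 2 + 1
15 + 4
15 + 3 + 1
14 + 5
14 + 4 + 1
14 + 3 + 2
13 + 6
13 + 5 + 1
…and 42 more, for 54 total.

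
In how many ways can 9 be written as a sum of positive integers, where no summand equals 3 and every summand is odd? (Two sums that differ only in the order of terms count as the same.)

4

They are:
9
7, 1, 1
5, 1, 1, 1, 1
1, 1, 1, 1, 1, 1, 1, 1, 1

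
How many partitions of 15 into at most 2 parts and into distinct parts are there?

Enumerating:
15
14 + 1
13 + 2
12 + 3
11 + 4
10 + 5
9 + 6
8 + 7
That's 8 in total.

8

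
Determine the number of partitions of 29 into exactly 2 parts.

14

The partitions of 29 that satisfy the conditions:
28, 1
27, 2
26, 3
25, 4
24, 5
23, 6
22, 7
21, 8
20, 9
19, 10
18, 11
17, 12
16, 13
15, 14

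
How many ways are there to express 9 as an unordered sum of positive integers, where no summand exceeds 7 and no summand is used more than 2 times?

Listing the qualifying partitions of 9:
7, 2
7, 1, 1
6, 3
6, 2, 1
5, 4
5, 3, 1
5, 2, 2
5, 2, 1, 1
4, 4, 1
4, 3, 2
4, 3, 1, 1
4, 2, 2, 1
3, 3, 2, 1
3, 2, 2, 1, 1

14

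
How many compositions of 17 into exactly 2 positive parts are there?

By stars and bars with positive parts, the count is C(16,1) = 16.

16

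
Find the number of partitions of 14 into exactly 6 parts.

Listing the qualifying partitions of 14:
9, 1, 1, 1, 1, 1
8, 2, 1, 1, 1, 1
7, 3, 1, 1, 1, 1
7, 2, 2, 1, 1, 1
6, 4, 1, 1, 1, 1
6, 3, 2, 1, 1, 1
6, 2, 2, 2, 1, 1
5, 5, 1, 1, 1, 1
5, 4, 2, 1, 1, 1
5, 3, 3, 1, 1, 1
5, 3, 2, 2, 1, 1
5, 2, 2, 2, 2, 1
4, 4, 3, 1, 1, 1
4, 4, 2, 2, 1, 1
4, 3, 3, 2, 1, 1
4, 3, 2, 2, 2, 1
4, 2, 2, 2, 2, 2
3, 3, 3, 3, 1, 1
3, 3, 3, 2, 2, 1
3, 3, 2, 2, 2, 2
Counting gives 20.

20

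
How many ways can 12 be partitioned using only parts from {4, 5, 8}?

2

Listing the qualifying partitions of 12:
4 + 8
4 + 4 + 4
Counting gives 2.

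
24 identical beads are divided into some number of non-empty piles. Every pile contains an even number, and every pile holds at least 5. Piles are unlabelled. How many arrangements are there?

9

Enumerating:
24
18+6
16+8
14+10
12+12
12+6+6
10+8+6
8+8+8
6+6+6+6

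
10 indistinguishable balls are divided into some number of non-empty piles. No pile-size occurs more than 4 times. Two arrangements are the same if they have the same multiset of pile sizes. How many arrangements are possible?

34

A partial list (first 12 by largest part):
10
9+1
8+2
8+1+1
7+3
7+2+1
7+1+1+1
6+4
6+3+1
6+2+2
6+2+1+1
6+1+1+1+1
…and 22 more, for 34 total.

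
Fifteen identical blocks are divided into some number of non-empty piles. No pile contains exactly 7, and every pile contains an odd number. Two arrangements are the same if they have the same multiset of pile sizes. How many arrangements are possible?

The partitions of 15 that satisfy the conditions:
15
13 + 1 + 1
11 + 3 + 1
11 + 1 + 1 + 1 + 1
9 + 5 + 1
9 + 3 + 3
9 + 3 + 1 + 1 + 1
9 + 1 + 1 + 1 + 1 + 1 + 1
5 + 5 + 5
5 + 5 + 3 + 1 + 1
5 + 5 + 1 + 1 + 1 + 1 + 1
5 + 3 + 3 + 3 + 1
5 + 3 + 3 + 1 + 1 + 1 + 1
5 + 3 + 1 + 1 + 1 + 1 + 1 + 1 + 1
5 + 1 + 1 + 1 + 1 + 1 + 1 + 1 + 1 + 1 + 1
3 + 3 + 3 + 3 + 3
3 + 3 + 3 + 3 + 1 + 1 + 1
3 + 3 + 3 + 1 + 1 + 1 + 1 + 1 + 1
3 + 3 + 1 + 1 + 1 + 1 + 1 + 1 + 1 + 1 + 1
3 + 1 + 1 + 1 + 1 + 1 + 1 + 1 + 1 + 1 + 1 + 1 + 1
1 + 1 + 1 + 1 + 1 + 1 + 1 + 1 + 1 + 1 + 1 + 1 + 1 + 1 + 1
That's 21 in total.

21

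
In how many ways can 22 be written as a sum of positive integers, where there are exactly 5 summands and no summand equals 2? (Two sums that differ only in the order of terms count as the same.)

55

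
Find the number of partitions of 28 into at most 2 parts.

15

Enumerating:
28
27+1
26+2
25+3
24+4
23+5
22+6
21+7
20+8
19+9
18+10
17+11
16+12
15+13
14+14
That's 15 in total.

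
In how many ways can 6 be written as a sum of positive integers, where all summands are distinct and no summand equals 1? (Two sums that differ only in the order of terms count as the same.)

2

Enumerating:
6
4+2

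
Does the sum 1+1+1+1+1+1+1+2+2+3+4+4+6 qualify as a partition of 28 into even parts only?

The parts sum to 28, and the condition 'every summand is even' is violated.

No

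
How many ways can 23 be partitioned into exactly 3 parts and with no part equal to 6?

A partial list (first 12 by largest part):
21+1+1
20+2+1
19+3+1
19+2+2
18+4+1
18+3+2
17+5+1
17+4+2
17+3+3
16+5+2
16+4+3
15+7+1
…and 24 more, for 36 total.

36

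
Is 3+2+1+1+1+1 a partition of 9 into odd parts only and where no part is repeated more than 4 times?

The parts sum to 9, and the condition 'every summand is odd' is violated.

No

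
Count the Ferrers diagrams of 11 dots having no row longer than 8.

A partial list (first 12 by largest part):
3, 8
1, 2, 8
1, 1, 1, 8
4, 7
1, 3, 7
2, 2, 7
1, 1, 2, 7
1, 1, 1, 1, 7
5, 6
1, 4, 6
2, 3, 6
1, 1, 3, 6
…and 40 more, for 52 total.

52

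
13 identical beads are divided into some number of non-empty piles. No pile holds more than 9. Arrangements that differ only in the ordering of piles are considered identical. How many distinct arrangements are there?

There are 94 such partitions.

94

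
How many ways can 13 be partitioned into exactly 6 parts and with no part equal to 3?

7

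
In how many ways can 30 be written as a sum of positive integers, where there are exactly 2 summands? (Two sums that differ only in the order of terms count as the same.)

They are:
29+1
28+2
27+3
26+4
25+5
24+6
23+7
22+8
21+9
20+10
19+11
18+12
17+13
16+14
15+15
That's 15 in total.

15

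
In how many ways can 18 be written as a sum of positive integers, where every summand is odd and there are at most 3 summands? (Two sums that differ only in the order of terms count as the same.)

Listing the qualifying partitions of 18:
1 + 17
3 + 15
5 + 13
7 + 11
9 + 9

5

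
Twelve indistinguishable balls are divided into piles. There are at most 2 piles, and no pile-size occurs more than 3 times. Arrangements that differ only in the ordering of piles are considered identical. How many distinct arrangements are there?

7

The partitions of 12 that satisfy the conditions:
12
1,11
2,10
3,9
4,8
5,7
6,6
That's 7 in total.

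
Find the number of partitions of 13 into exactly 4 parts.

Listing the qualifying partitions of 13:
10, 1, 1, 1
9, 2, 1, 1
8, 3, 1, 1
8, 2, 2, 1
7, 4, 1, 1
7, 3, 2, 1
7, 2, 2, 2
6, 5, 1, 1
6, 4, 2, 1
6, 3, 3, 1
6, 3, 2, 2
5, 5, 2, 1
5, 4, 3, 1
5, 4, 2, 2
5, 3, 3, 2
4, 4, 4, 1
4, 4, 3, 2
4, 3, 3, 3
Counting gives 18.

18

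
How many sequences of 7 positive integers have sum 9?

28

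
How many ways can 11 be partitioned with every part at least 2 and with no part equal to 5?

10

They are:
11
9+2
8+3
7+4
7+2+2
6+3+2
4+4+3
4+3+2+2
3+3+3+2
3+2+2+2+2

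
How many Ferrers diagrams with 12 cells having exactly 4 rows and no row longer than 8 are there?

The partitions of 12 that satisfy the conditions:
1+1+2+8
1+1+3+7
1+2+2+7
1+1+4+6
1+2+3+6
2+2+2+6
1+1+5+5
1+2+4+5
1+3+3+5
2+2+3+5
1+3+4+4
2+2+4+4
2+3+3+4
3+3+3+3
That's 14 in total.

14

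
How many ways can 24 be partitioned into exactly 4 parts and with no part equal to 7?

Systematic enumeration (by largest part, then next-largest, …) yields 84.

84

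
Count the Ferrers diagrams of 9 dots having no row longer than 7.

A partial list (first 12 by largest part):
7+2
7+1+1
6+3
6+2+1
6+1+1+1
5+4
5+3+1
5+2+2
5+2+1+1
5+1+1+1+1
4+4+1
4+3+2
…and 16 more, for 28 total.

28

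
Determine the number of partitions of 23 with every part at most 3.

There are too many to list fully; the first 12 (by largest part) are:
3+3+3+3+3+3+3+2
3+3+3+3+3+3+3+1+1
3+3+3+3+3+3+2+2+1
3+3+3+3+3+3+2+1+1+1
3+3+3+3+3+3+1+1+1+1+1
3+3+3+3+3+2+2+2+2
3+3+3+3+3+2+2+2+1+1
3+3+3+3+3+2+2+1+1+1+1
3+3+3+3+3+2+1+1+1+1+1+1
3+3+3+3+3+1+1+1+1+1+1+1+1
3+3+3+3+2+2+2+2+2+1
3+3+3+3+2+2+2+2+1+1+1
…and 44 more, for 56 total.

56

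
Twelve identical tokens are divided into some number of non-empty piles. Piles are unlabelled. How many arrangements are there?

77

A full systematic count gives 77.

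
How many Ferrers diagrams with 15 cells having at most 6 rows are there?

110

A full systematic count gives 110.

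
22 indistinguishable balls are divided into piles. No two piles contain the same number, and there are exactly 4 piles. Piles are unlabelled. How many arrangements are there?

There are too many to list fully; the first 12 (by largest part) are:
1, 2, 3, 16
1, 2, 4, 15
1, 2, 5, 14
1, 3, 4, 14
1, 2, 6, 13
1, 3, 5, 13
2, 3, 4, 13
1, 2, 7, 12
1, 3, 6, 12
1, 4, 5, 12
2, 3, 5, 12
1, 2, 8, 11
…and 22 more, for 34 total.

34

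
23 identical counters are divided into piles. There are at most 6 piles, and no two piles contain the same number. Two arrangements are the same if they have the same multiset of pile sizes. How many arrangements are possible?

104

Direct enumeration gives 104 partitions.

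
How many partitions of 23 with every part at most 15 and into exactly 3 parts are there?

A partial list (first 12 by largest part):
15,7,1
15,6,2
15,5,3
15,4,4
14,8,1
14,7,2
14,6,3
14,5,4
13,9,1
13,8,2
13,7,3
13,6,4
…and 20 more, for 32 total.

32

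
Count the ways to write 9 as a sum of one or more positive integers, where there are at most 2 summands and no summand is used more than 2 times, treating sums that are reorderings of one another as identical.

Listing the qualifying partitions of 9:
9
1, 8
2, 7
3, 6
4, 5

5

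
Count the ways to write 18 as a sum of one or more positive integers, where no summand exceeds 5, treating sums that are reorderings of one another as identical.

There are 141 such partitions.

141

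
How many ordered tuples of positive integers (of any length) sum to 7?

64

Each of the 6 gaps between 7 units is either a break or not: 2^6 = 64.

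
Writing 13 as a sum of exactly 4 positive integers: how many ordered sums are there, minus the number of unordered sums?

202

Compositions: C(12,3) = 220.
Partitions of 13 into exactly 4 parts: 18.
Difference: 220 − 18 = 202.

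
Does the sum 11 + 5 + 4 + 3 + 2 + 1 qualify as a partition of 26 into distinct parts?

The parts sum to 26, and the condition 'all summands are distinct' holds.

Yes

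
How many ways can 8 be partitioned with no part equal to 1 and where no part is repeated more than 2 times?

Listing the qualifying partitions of 8:
8
2 + 6
3 + 5
4 + 4
2 + 2 + 4
2 + 3 + 3
That's 6 in total.

6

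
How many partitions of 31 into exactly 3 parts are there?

There are 80 such partitions.

80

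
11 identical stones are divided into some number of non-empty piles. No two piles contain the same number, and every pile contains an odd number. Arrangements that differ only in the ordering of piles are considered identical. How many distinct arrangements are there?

2

They are:
11
1 + 3 + 7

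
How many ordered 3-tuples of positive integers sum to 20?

171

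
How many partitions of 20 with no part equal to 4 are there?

A full systematic count gives 396.

396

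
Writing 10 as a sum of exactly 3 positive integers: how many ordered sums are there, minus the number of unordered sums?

Compositions: C(9,2) = 36.
Unordered (partitions into 3 parts): 8.
Difference: 36 − 8 = 28.

28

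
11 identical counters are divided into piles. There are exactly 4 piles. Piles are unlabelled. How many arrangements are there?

11

The partitions of 11 that satisfy the conditions:
8, 1, 1, 1
7, 2, 1, 1
6, 3, 1, 1
6, 2, 2, 1
5, 4, 1, 1
5, 3, 2, 1
5, 2, 2, 2
4, 4, 2, 1
4, 3, 3, 1
4, 3, 2, 2
3, 3, 3, 2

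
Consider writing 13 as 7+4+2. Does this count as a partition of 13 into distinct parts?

The parts sum to 13, and the condition 'all summands are distinct' holds.

Yes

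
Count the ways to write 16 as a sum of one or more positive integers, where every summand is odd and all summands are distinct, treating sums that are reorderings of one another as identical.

5

The partitions of 16 that satisfy the conditions:
15+1
13+3
11+5
9+7
7+5+3+1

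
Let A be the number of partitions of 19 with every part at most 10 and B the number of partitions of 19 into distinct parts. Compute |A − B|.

369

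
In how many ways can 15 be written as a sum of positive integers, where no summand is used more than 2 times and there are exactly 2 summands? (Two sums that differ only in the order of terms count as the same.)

7

The partitions of 15 that satisfy the conditions:
1 + 14
2 + 13
3 + 12
4 + 11
5 + 10
6 + 9
7 + 8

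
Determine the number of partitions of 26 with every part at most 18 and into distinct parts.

Counting exhaustively, 146 partitions satisfy the conditions.

146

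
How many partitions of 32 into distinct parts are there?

There are 390 such partitions.

390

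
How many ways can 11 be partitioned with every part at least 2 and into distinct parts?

They are:
11
2, 9
3, 8
4, 7
5, 6
2, 3, 6
2, 4, 5
Counting gives 7.

7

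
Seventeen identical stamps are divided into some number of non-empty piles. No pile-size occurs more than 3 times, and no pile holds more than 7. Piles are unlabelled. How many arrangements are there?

91

Counting exhaustively, 91 partitions satisfy the conditions.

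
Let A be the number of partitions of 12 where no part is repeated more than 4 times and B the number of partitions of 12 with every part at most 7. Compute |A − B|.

Partitions of 12 where no part is repeated more than 4 times: 60.
Partitions of 12 with every part at most 7: 65.
|60 − 65| = 5.

5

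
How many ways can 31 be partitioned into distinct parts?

340

There are 340 such partitions.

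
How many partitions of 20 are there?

Counting exhaustively, 627 partitions satisfy the conditions.

627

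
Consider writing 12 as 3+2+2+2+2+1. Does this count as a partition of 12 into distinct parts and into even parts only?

No

The parts sum to 12, and the condition 'all summands are distinct' is violated.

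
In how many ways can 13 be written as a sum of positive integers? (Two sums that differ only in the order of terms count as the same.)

There are 101 such partitions.

101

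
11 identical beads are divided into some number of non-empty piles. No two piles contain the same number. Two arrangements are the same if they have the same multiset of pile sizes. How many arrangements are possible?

They are:
11
1+10
2+9
3+8
1+2+8
4+7
1+3+7
5+6
1+4+6
2+3+6
2+4+5
1+2+3+5
That's 12 in total.

12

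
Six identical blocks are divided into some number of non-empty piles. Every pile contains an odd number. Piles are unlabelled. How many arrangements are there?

They are:
1, 5
3, 3
1, 1, 1, 3
1, 1, 1, 1, 1, 1
Counting gives 4.

4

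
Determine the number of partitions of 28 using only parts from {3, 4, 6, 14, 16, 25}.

17

Enumerating:
25, 3
16, 6, 6
16, 6, 3, 3
16, 4, 4, 4
16, 3, 3, 3, 3
14, 14
14, 6, 4, 4
14, 4, 4, 3, 3
6, 6, 6, 6, 4
6, 6, 6, 4, 3, 3
6, 6, 4, 4, 4, 4
6, 6, 4, 3, 3, 3, 3
6, 4, 4, 4, 4, 3, 3
6, 4, 3, 3, 3, 3, 3, 3
4, 4, 4, 4, 4, 4, 4
4, 4, 4, 4, 3, 3, 3, 3
4, 3, 3, 3, 3, 3, 3, 3, 3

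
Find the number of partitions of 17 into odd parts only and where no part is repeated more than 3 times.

18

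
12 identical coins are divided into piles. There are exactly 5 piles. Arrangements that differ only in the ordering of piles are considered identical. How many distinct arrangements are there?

Enumerating:
8+1+1+1+1
7+2+1+1+1
6+3+1+1+1
6+2+2+1+1
5+4+1+1+1
5+3+2+1+1
5+2+2+2+1
4+4+2+1+1
4+3+3+1+1
4+3+2+2+1
4+2+2+2+2
3+3+3+2+1
3+3+2+2+2
That's 13 in total.

13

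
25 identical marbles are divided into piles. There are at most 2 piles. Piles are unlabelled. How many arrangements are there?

13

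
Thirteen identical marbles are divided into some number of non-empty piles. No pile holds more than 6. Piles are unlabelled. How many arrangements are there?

71

A full systematic count gives 71.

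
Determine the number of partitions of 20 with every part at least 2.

Counting exhaustively, 137 partitions satisfy the conditions.

137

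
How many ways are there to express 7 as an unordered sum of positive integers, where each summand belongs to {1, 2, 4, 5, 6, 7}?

They are:
7
6 + 1
5 + 2
5 + 1 + 1
4 + 2 + 1
4 + 1 + 1 + 1
2 + 2 + 2 + 1
2 + 2 + 1 + 1 + 1
2 + 1 + 1 + 1 + 1 + 1
1 + 1 + 1 + 1 + 1 + 1 + 1
That's 10 in total.

10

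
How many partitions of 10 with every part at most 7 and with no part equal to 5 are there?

There are too many to list fully; the first 12 (by largest part) are:
7, 3
7, 2, 1
7, 1, 1, 1
6, 4
6, 3, 1
6, 2, 2
6, 2, 1, 1
6, 1, 1, 1, 1
4, 4, 2
4, 4, 1, 1
4, 3, 3
4, 3, 2, 1
…and 19 more, for 31 total.

31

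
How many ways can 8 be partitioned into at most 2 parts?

5

Listing the qualifying partitions of 8:
8
7, 1
6, 2
5, 3
4, 4
That's 5 in total.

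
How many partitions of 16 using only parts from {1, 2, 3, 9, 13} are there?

41

There are too many to list fully; the first 12 (by largest part) are:
13, 3
13, 2, 1
13, 1, 1, 1
9, 3, 3, 1
9, 3, 2, 2
9, 3, 2, 1, 1
9, 3, 1, 1, 1, 1
9, 2, 2, 2, 1
9, 2, 2, 1, 1, 1
9, 2, 1, 1, 1, 1, 1
9, 1, 1, 1, 1, 1, 1, 1
3, 3, 3, 3, 3, 1
…and 29 more, for 41 total.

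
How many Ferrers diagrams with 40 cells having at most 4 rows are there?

Counting exhaustively, 632 partitions satisfy the conditions.

632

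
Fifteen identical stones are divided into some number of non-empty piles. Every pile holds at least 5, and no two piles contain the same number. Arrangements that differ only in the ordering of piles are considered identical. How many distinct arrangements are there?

4

They are:
15
10 + 5
9 + 6
8 + 7
Counting gives 4.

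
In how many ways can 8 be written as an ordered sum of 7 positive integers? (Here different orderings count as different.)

A composition of 8 into 7 positive parts is chosen by placing 6 dividers among the 7 gaps between 8 units: C(7,6) = 7.

7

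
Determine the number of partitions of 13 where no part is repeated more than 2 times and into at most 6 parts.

44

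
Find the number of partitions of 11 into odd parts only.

They are:
11
9+1+1
7+3+1
7+1+1+1+1
5+5+1
5+3+3
5+3+1+1+1
5+1+1+1+1+1+1
3+3+3+1+1
3+3+1+1+1+1+1
3+1+1+1+1+1+1+1+1
1+1+1+1+1+1+1+1+1+1+1

12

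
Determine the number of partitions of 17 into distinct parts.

38

A partial list (first 12 by largest part):
17
16, 1
15, 2
14, 3
14, 2, 1
13, 4
13, 3, 1
12, 5
12, 4, 1
12, 3, 2
11, 6
11, 5, 1
…and 26 more, for 38 total.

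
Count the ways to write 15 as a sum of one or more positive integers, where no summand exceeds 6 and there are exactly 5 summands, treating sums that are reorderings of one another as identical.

18

Listing the qualifying partitions of 15:
1+1+1+6+6
1+1+2+5+6
1+1+3+4+6
1+2+2+4+6
1+2+3+3+6
2+2+2+3+6
1+1+3+5+5
1+2+2+5+5
1+1+4+4+5
1+2+3+4+5
2+2+2+4+5
1+3+3+3+5
2+2+3+3+5
1+2+4+4+4
1+3+3+4+4
2+2+3+4+4
2+3+3+3+4
3+3+3+3+3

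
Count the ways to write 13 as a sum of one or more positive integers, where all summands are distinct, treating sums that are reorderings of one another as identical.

18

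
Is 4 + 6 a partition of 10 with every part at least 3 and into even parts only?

Yes

The parts sum to 10, and the condition 'every summand is at least 3' holds; the condition 'every summand is even' holds.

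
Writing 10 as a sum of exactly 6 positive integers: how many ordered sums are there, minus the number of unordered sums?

121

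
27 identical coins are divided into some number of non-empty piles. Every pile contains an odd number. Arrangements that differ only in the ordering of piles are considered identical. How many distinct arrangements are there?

Enumerating by decreasing first part gives 192 partitions in all.

192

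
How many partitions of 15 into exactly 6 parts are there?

There are too many to list fully; the first 12 (by largest part) are:
10 + 1 + 1 + 1 + 1 + 1
9 + 2 + 1 + 1 + 1 + 1
8 + 3 + 1 + 1 + 1 + 1
8 + 2 + 2 + 1 + 1 + 1
7 + 4 + 1 + 1 + 1 + 1
7 + 3 + 2 + 1 + 1 + 1
7 + 2 + 2 + 2 + 1 + 1
6 + 5 + 1 + 1 + 1 + 1
6 + 4 + 2 + 1 + 1 + 1
6 + 3 + 3 + 1 + 1 + 1
6 + 3 + 2 + 2 + 1 + 1
6 + 2 + 2 + 2 + 2 + 1
…and 14 more, for 26 total.

26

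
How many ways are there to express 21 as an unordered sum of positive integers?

792

Counting exhaustively, 792 partitions satisfy the conditions.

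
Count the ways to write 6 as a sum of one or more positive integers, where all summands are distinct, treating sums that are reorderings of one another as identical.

They are:
6
1+5
2+4
1+2+3

4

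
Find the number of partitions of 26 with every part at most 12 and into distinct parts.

78

Enumerating by decreasing first part gives 78 partitions in all.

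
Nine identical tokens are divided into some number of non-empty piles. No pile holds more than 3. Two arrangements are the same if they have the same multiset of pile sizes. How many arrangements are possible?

Enumerating:
3,3,3
1,2,3,3
1,1,1,3,3
2,2,2,3
1,1,2,2,3
1,1,1,1,2,3
1,1,1,1,1,1,3
1,2,2,2,2
1,1,1,2,2,2
1,1,1,1,1,2,2
1,1,1,1,1,1,1,2
1,1,1,1,1,1,1,1,1
That's 12 in total.

12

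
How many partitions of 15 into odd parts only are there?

27

There are too many to list fully; the first 12 (by largest part) are:
15
1, 1, 13
1, 3, 11
1, 1, 1, 1, 11
1, 5, 9
3, 3, 9
1, 1, 1, 3, 9
1, 1, 1, 1, 1, 1, 9
1, 7, 7
3, 5, 7
1, 1, 1, 5, 7
1, 1, 3, 3, 7
…and 15 more, for 27 total.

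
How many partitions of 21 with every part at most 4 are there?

There are 120 such partitions.

120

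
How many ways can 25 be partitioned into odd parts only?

142

Systematic enumeration (by largest part, then next-largest, …) yields 142.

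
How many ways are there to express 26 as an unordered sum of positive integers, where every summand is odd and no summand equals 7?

There are 111 such partitions.

111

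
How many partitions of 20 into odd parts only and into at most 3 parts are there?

Listing the qualifying partitions of 20:
19, 1
17, 3
15, 5
13, 7
11, 9
Counting gives 5.

5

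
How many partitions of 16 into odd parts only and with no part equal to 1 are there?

They are:
13,3
11,5
9,7
7,3,3,3
5,5,3,3
That's 5 in total.

5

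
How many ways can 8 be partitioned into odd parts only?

The partitions of 8 that satisfy the conditions:
7 + 1
5 + 3
5 + 1 + 1 + 1
3 + 3 + 1 + 1
3 + 1 + 1 + 1 + 1 + 1
1 + 1 + 1 + 1 + 1 + 1 + 1 + 1
Counting gives 6.

6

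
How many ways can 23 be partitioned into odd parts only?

There are 104 such partitions.

104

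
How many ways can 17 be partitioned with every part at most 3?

A partial list (first 12 by largest part):
3, 3, 3, 3, 3, 2
3, 3, 3, 3, 3, 1, 1
3, 3, 3, 3, 2, 2, 1
3, 3, 3, 3, 2, 1, 1, 1
3, 3, 3, 3, 1, 1, 1, 1, 1
3, 3, 3, 2, 2, 2, 2
3, 3, 3, 2, 2, 2, 1, 1
3, 3, 3, 2, 2, 1, 1, 1, 1
3, 3, 3, 2, 1, 1, 1, 1, 1, 1
3, 3, 3, 1, 1, 1, 1, 1, 1, 1, 1
3, 3, 2, 2, 2, 2, 2, 1
3, 3, 2, 2, 2, 2, 1, 1, 1
…and 21 more, for 33 total.

33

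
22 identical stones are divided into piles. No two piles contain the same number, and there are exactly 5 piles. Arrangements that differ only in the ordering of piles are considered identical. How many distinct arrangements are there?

They are:
12+4+3+2+1
11+5+3+2+1
10+6+3+2+1
10+5+4+2+1
9+7+3+2+1
9+6+4+2+1
9+5+4+3+1
8+7+4+2+1
8+6+5+2+1
8+6+4+3+1
8+5+4+3+2
7+6+5+3+1
7+6+4+3+2

13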